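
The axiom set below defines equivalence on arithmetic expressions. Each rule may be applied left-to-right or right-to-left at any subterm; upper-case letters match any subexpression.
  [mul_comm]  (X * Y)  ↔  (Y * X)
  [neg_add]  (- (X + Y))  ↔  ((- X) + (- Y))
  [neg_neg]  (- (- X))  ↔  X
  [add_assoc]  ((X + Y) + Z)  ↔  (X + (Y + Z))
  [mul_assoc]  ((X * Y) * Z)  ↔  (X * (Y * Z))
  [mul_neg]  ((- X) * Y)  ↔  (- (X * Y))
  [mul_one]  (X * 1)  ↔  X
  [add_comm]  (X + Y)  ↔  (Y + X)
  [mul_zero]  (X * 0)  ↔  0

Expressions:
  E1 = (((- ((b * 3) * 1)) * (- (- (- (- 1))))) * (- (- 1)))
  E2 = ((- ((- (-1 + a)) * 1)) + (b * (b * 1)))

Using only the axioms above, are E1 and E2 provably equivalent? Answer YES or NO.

NO

The axioms are sound identities: if E1 ↔* E2 then E1 and E2 evaluate identically under any assignment.
Under a=0, b=0: E1 evaluates to 0, E2 to -1. Distinct ⇒ no rewrite sequence connects them.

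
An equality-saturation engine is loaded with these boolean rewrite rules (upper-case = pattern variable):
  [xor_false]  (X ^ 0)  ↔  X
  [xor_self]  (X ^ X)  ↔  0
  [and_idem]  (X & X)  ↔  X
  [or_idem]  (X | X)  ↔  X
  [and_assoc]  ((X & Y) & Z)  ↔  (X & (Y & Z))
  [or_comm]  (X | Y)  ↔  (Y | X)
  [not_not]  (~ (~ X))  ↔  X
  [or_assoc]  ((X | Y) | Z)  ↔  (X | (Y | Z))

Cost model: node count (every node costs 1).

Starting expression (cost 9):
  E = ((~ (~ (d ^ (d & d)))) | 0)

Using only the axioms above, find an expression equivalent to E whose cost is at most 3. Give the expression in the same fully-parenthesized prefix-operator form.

(1) (~ (~ (d ^ (d & d))))  =[not_not →]=  (d ^ (d & d))    ⊢ ((d ^ (d & d)) | 0)
(2) (d & d)  =[and_idem →]=  d    ⊢ ((d ^ d) | 0)
(3) (d ^ d)  =[xor_self →]=  0    ⊢ cost 3, within 3

(0 | 0)   [cost 3]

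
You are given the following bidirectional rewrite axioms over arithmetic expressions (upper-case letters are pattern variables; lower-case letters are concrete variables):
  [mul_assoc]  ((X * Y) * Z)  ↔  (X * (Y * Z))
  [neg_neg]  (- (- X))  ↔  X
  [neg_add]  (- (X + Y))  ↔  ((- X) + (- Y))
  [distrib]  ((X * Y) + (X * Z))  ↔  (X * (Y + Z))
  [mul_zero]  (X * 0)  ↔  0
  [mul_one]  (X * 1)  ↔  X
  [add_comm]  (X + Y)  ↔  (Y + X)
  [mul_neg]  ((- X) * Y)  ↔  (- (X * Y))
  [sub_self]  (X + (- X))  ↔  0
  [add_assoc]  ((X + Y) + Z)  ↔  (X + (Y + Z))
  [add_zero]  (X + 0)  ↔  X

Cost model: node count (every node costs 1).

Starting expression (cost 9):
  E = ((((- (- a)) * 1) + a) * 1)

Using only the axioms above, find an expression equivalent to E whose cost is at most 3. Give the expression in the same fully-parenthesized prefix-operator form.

(a + a)   [cost 3]

(1) ((((- (- a)) * 1) + a) * 1)  =[mul_one →]=  (((- (- a)) * 1) + a)
(2) (- (- a))  =[neg_neg →]=  a    ⊢ ((a * 1) + a)
(3) (a * 1)  =[mul_one →]=  a    ⊢ cost 3, within 3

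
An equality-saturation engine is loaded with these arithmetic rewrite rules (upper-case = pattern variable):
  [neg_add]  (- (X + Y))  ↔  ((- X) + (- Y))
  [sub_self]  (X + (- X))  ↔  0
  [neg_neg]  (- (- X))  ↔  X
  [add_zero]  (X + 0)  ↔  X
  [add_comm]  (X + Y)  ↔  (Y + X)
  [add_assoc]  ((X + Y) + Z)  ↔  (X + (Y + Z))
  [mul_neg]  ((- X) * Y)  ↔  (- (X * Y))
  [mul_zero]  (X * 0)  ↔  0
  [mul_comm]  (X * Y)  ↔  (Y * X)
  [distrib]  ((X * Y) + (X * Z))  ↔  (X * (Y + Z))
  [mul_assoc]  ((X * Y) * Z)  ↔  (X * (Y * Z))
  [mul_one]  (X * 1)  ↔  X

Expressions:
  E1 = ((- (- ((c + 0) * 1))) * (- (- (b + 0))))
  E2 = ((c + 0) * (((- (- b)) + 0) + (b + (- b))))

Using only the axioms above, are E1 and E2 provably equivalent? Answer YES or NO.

YES

step 1: mul_one (→) rewrites ((c + 0) * 1) into (c + 0), now ((- (- (c + 0))) * (- (- (b + 0))))
step 2: neg_neg (→) rewrites (- (- (c + 0))) into (c + 0), now ((c + 0) * (- (- (b + 0))))
step 3: neg_neg (→) rewrites (- (- (b + 0))) into (b + 0), now ((c + 0) * (b + 0))
step 4: sub_self (←) rewrites 0 into (b + (- b)), now ((c + 0) * (b + (b + (- b))))
step 5: neg_neg (←) rewrites b into (- (- b)), now ((c + 0) * ((- (- b)) + (b + (- b))))
step 6: add_zero (←) rewrites (- (- b)) into ((- (- b)) + 0), which is E2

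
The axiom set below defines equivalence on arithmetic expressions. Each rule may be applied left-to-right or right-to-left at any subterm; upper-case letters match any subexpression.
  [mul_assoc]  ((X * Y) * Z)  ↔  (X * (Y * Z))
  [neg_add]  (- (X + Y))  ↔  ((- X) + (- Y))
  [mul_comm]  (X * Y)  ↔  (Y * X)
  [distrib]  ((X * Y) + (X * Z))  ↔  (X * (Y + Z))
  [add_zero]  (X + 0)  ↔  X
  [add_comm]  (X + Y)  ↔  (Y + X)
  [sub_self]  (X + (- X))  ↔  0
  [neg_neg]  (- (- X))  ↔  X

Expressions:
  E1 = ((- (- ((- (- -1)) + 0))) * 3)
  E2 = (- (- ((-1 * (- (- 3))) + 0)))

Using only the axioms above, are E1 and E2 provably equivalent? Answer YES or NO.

1. [neg_neg →] (- (- -1))  →  -1;  E1 = ((- (- (-1 + 0))) * 3)
2. [add_zero →] (-1 + 0)  →  -1;  E1 = ((- (- -1)) * 3)
3. [neg_neg →] (- (- -1))  →  -1;  E1 = (-1 * 3)
4. [add_zero ←] (-1 * 3)  →  ((-1 * 3) + 0)
5. [neg_neg ←] 3  →  (- (- 3));  E1 = ((-1 * (- (- 3))) + 0)
6. [neg_neg ←] ((-1 * (- (- 3))) + 0)  →  (- (- ((-1 * (- (- 3))) + 0)));  this is E2

YES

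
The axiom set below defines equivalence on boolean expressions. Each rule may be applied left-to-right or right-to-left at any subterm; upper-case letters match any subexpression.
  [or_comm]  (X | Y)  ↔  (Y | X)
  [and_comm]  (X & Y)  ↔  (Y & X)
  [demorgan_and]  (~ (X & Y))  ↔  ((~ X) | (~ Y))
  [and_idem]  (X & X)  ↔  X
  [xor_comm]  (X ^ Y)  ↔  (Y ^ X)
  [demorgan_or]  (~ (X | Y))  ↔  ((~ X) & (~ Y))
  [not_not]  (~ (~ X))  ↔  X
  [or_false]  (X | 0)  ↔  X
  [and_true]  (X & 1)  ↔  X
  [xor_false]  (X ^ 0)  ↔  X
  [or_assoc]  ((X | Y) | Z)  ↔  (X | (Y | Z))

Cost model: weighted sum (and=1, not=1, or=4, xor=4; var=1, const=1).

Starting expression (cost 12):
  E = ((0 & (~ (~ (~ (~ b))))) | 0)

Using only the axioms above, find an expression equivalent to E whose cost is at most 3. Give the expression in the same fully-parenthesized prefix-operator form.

(1) (~ (~ (~ b)))  =[not_not →]=  (~ b)    ⊢ ((0 & (~ (~ b))) | 0)
(2) (~ (~ b))  =[not_not →]=  b    ⊢ ((0 & b) | 0)
(3) ((0 & b) | 0)  =[or_false →]=  (0 & b)    ⊢ cost 3, within 3

(0 & b)   [cost 3]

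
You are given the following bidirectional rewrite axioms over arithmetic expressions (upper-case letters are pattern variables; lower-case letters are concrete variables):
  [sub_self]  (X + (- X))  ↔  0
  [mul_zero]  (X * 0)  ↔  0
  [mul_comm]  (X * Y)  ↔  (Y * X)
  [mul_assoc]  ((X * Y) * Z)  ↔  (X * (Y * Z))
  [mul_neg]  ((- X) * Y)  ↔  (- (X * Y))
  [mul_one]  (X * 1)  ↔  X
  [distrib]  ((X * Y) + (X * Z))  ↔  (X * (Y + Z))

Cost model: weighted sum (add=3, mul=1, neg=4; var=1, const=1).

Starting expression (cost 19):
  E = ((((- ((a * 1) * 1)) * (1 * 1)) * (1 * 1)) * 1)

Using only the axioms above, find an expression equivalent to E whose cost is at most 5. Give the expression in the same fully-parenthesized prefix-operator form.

(1) (a * 1)  =[mul_one →]=  a    ⊢ ((((- (a * 1)) * (1 * 1)) * (1 * 1)) * 1)
(2) (1 * 1)  =[mul_one →]=  1    ⊢ ((((- (a * 1)) * 1) * (1 * 1)) * 1)
(3) ((((- (a * 1)) * 1) * (1 * 1)) * 1)  =[mul_one →]=  (((- (a * 1)) * 1) * (1 * 1))
(4) (a * 1)  =[mul_one →]=  a    ⊢ (((- a) * 1) * (1 * 1))
(5) ((- a) * 1)  =[mul_one →]=  (- a)    ⊢ ((- a) * (1 * 1))
(6) (1 * 1)  =[mul_one →]=  1    ⊢ ((- a) * 1)
(7) ((- a) * 1)  =[mul_one →]=  (- a)    ⊢ cost 5, within 5

(- a)   [cost 5]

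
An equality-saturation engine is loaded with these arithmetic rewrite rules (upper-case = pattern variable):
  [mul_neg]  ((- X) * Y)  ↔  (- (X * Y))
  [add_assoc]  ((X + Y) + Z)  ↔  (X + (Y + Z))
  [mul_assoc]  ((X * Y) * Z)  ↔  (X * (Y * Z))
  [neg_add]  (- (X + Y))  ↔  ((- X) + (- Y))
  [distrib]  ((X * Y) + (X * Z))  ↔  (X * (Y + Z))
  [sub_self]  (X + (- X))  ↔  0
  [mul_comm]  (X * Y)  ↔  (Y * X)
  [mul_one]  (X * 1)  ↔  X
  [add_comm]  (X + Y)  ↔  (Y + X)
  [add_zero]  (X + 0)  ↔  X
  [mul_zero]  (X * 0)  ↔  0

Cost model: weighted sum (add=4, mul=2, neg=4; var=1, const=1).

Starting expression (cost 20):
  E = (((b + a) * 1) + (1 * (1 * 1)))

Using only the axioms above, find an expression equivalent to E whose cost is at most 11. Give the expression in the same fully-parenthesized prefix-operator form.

(1) (1 * 1)  =[mul_one →]=  1    ⊢ (((b + a) * 1) + (1 * 1))
(2) (1 * 1)  =[mul_one →]=  1    ⊢ (((b + a) * 1) + 1)
(3) ((b + a) * 1)  =[mul_one →]=  (b + a)    ⊢ cost 11, within 11

((b + a) + 1)   [cost 11]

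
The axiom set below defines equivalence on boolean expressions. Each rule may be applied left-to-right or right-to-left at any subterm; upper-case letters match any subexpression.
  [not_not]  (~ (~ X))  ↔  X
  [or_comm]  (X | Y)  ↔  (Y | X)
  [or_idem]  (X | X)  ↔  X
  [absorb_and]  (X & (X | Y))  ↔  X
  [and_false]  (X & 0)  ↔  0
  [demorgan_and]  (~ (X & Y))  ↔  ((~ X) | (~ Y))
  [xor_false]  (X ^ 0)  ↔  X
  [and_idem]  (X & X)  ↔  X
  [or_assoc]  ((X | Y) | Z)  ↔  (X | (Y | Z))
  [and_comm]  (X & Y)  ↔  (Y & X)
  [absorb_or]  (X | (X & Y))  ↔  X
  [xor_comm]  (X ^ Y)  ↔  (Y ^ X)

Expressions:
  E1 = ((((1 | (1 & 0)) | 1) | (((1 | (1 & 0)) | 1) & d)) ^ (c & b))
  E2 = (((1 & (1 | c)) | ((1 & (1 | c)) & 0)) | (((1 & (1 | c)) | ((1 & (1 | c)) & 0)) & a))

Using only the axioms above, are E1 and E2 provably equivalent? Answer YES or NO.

All listed rules preserve value, hence provable equivalence implies equal values everywhere; look for a separating assignment.
a=0, b=1, c=1, d=0 gives E1 ↦ 0, E2 ↦ 1; values differ ⇒ not provably equivalent.

NO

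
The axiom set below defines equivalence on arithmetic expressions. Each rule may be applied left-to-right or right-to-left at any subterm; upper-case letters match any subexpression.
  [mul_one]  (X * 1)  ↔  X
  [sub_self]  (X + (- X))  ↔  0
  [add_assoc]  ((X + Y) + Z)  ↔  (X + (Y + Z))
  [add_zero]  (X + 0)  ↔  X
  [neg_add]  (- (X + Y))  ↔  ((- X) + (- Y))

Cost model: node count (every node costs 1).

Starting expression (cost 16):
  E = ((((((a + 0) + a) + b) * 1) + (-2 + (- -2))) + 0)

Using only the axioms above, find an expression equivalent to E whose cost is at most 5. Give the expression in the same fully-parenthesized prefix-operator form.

((a + a) + b)   [cost 5]

(1) ((((a + 0) + a) + b) * 1)  =[mul_one →]=  (((a + 0) + a) + b)    ⊢ (((((a + 0) + a) + b) + (-2 + (- -2))) + 0)
(2) (a + 0)  =[add_zero →]=  a    ⊢ ((((a + a) + b) + (-2 + (- -2))) + 0)
(3) (-2 + (- -2))  =[sub_self →]=  0    ⊢ ((((a + a) + b) + 0) + 0)
(4) ((((a + a) + b) + 0) + 0)  =[add_zero →]=  (((a + a) + b) + 0)
(5) (((a + a) + b) + 0)  =[add_zero →]=  ((a + a) + b)    ⊢ cost 5, within 5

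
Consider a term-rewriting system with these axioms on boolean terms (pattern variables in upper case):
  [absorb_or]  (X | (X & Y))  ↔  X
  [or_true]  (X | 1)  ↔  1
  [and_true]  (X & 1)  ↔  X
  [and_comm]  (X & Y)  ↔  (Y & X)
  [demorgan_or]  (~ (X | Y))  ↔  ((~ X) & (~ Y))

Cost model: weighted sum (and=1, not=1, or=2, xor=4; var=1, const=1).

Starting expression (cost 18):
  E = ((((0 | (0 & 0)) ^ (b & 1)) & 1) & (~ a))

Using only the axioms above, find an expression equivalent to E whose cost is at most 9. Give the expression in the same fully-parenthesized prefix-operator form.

1. [and_true →] (b & 1)  →  b;  E = ((((0 | (0 & 0)) ^ b) & 1) & (~ a))
2. [absorb_or →] (0 | (0 & 0))  →  0;  E = (((0 ^ b) & 1) & (~ a))
3. [and_true →] ((0 ^ b) & 1)  →  (0 ^ b);  cost 9 ≤ 9, done

((0 ^ b) & (~ a))   [cost 9]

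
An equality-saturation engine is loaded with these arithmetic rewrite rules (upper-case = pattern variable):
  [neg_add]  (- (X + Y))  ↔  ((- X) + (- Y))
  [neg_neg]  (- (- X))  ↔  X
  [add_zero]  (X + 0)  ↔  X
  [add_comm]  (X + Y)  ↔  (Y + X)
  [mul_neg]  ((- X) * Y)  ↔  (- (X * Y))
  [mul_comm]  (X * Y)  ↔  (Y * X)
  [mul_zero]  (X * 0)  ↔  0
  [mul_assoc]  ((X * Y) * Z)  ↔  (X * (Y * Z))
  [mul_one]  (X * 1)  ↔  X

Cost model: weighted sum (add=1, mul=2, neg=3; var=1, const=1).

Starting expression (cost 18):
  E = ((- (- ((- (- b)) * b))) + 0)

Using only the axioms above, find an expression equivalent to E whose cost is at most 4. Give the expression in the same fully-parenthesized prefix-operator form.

(b * b)   [cost 4]

(1) (- (- ((- (- b)) * b)))  =[neg_neg →]=  ((- (- b)) * b)    ⊢ (((- (- b)) * b) + 0)
(2) (- (- b))  =[neg_neg →]=  b    ⊢ ((b * b) + 0)
(3) ((b * b) + 0)  =[add_zero →]=  (b * b)    ⊢ cost 4, within 4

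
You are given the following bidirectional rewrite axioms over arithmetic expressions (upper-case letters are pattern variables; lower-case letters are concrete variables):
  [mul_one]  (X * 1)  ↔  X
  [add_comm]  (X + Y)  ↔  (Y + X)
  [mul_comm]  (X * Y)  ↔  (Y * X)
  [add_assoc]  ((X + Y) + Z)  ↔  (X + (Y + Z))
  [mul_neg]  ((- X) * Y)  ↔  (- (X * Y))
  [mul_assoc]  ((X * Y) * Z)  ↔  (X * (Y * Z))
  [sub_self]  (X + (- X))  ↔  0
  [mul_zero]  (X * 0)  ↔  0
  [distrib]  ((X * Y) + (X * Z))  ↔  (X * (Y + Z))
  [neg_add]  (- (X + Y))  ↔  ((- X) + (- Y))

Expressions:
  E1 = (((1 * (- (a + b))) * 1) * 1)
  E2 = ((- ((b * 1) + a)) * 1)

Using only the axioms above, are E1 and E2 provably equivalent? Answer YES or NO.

YES

1. [mul_one →] ((1 * (- (a + b))) * 1)  →  (1 * (- (a + b)));  E1 = ((1 * (- (a + b))) * 1)
2. [mul_comm →] (1 * (- (a + b)))  →  ((- (a + b)) * 1);  E1 = (((- (a + b)) * 1) * 1)
3. [mul_one →] ((- (a + b)) * 1)  →  (- (a + b));  E1 = ((- (a + b)) * 1)
4. [add_comm →] (a + b)  →  (b + a);  E1 = ((- (b + a)) * 1)
5. [mul_one →] ((- (b + a)) * 1)  →  (- (b + a))
6. [mul_one ←] (b + a)  →  ((b + a) * 1);  E1 = (- ((b + a) * 1))
7. [mul_one ←] b  →  (b * 1);  E1 = (- (((b * 1) + a) * 1))
8. [mul_neg ←] (- (((b * 1) + a) * 1))  →  ((- ((b * 1) + a)) * 1);  this is E2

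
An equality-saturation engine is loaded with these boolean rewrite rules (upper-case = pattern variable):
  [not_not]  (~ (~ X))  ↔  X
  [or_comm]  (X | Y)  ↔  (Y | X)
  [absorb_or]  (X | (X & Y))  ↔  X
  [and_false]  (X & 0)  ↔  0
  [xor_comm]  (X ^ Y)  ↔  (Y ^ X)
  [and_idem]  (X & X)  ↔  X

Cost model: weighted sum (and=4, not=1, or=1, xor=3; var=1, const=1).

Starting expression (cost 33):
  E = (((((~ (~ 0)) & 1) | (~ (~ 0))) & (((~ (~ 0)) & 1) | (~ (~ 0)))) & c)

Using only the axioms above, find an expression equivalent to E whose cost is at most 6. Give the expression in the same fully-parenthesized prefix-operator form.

(0 & c)   [cost 6]

(1) ((((~ (~ 0)) & 1) | (~ (~ 0))) & (((~ (~ 0)) & 1) | (~ (~ 0))))  =[and_idem →]=  (((~ (~ 0)) & 1) | (~ (~ 0)))    ⊢ ((((~ (~ 0)) & 1) | (~ (~ 0))) & c)
(2) (((~ (~ 0)) & 1) | (~ (~ 0)))  =[or_comm →]=  ((~ (~ 0)) | ((~ (~ 0)) & 1))    ⊢ (((~ (~ 0)) | ((~ (~ 0)) & 1)) & c)
(3) ((~ (~ 0)) | ((~ (~ 0)) & 1))  =[absorb_or →]=  (~ (~ 0))    ⊢ ((~ (~ 0)) & c)
(4) (~ (~ 0))  =[not_not →]=  0    ⊢ cost 6, within 6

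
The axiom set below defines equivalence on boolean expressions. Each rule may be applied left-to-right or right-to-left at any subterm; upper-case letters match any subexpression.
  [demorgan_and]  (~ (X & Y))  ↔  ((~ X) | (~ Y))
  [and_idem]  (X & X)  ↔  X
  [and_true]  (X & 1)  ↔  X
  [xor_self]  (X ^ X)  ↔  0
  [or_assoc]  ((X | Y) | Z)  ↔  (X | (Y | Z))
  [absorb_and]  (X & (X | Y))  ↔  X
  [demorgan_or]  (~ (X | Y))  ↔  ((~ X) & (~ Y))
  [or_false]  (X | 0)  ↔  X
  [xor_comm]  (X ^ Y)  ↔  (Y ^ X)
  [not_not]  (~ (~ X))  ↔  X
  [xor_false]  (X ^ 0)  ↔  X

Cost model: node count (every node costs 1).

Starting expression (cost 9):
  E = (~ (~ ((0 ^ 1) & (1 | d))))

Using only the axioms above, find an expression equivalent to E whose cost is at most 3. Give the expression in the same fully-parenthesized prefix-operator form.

(~ (~ 1))   [cost 3]

step 1: xor_comm (→) rewrites (0 ^ 1) into (1 ^ 0), now (~ (~ ((1 ^ 0) & (1 | d))))
step 2: xor_false (→) rewrites (1 ^ 0) into 1, now (~ (~ (1 & (1 | d))))
step 3: absorb_and (→) rewrites (1 & (1 | d)) into 1, reaching cost 3 (bound 3)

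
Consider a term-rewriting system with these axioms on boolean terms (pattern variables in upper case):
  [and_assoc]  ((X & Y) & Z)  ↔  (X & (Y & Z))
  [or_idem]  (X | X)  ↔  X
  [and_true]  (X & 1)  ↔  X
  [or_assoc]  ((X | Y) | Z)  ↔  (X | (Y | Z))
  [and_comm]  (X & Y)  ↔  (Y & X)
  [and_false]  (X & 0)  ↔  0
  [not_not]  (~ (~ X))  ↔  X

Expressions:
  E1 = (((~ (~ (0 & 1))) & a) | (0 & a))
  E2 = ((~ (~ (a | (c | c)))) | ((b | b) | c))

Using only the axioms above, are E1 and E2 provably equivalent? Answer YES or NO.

NO

The axioms are sound identities: if E1 ↔* E2 then E1 and E2 evaluate identically under any assignment.
Under a=0, b=0, c=1: E1 evaluates to 0, E2 to 1. Distinct ⇒ no rewrite sequence connects them.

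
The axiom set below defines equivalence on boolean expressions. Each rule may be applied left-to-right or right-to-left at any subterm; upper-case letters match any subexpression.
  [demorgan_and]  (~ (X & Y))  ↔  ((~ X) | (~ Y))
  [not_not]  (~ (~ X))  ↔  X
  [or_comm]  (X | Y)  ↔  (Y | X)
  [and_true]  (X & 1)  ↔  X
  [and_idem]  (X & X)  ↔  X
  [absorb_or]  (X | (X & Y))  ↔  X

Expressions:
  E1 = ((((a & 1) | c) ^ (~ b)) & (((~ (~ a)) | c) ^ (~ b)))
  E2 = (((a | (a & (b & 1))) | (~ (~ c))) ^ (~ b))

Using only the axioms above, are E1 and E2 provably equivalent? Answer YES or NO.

YES

step 1: not_not (→) rewrites (~ (~ a)) into a, now ((((a & 1) | c) ^ (~ b)) & ((a | c) ^ (~ b)))
step 2: and_true (→) rewrites (a & 1) into a, now (((a | c) ^ (~ b)) & ((a | c) ^ (~ b)))
step 3: and_idem (→) rewrites (((a | c) ^ (~ b)) & ((a | c) ^ (~ b))) into ((a | c) ^ (~ b))
step 4: absorb_or (←) rewrites a into (a | (a & b)), now (((a | (a & b)) | c) ^ (~ b))
step 5: and_true (←) rewrites b into (b & 1), now (((a | (a & (b & 1))) | c) ^ (~ b))
step 6: not_not (←) rewrites c into (~ (~ c)), which is E2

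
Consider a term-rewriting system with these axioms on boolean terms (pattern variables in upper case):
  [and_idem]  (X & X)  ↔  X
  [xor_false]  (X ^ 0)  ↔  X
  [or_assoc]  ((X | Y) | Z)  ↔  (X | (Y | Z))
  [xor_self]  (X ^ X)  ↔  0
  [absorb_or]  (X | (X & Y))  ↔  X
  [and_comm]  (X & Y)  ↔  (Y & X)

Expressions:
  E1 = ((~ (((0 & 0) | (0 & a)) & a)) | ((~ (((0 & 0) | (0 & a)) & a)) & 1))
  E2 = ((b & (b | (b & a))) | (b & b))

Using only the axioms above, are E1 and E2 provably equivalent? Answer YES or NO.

All listed rules preserve value, hence provable equivalence implies equal values everywhere; look for a separating assignment.
a=0, b=0 gives E1 ↦ 1, E2 ↦ 0; values differ ⇒ not provably equivalent.

NO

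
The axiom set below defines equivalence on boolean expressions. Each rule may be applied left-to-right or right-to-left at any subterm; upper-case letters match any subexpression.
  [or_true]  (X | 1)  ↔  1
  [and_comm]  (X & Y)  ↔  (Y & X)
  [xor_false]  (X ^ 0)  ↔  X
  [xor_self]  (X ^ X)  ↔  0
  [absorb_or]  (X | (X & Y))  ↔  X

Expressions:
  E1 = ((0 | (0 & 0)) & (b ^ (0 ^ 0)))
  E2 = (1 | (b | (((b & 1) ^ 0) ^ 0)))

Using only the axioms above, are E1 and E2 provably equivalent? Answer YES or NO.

NO

Every axiom is a valid identity, so a rewrite proof would force E1 and E2 to agree under every assignment.
At b=0: E1 = 0 but E2 = 1; they differ, so no derivation exists.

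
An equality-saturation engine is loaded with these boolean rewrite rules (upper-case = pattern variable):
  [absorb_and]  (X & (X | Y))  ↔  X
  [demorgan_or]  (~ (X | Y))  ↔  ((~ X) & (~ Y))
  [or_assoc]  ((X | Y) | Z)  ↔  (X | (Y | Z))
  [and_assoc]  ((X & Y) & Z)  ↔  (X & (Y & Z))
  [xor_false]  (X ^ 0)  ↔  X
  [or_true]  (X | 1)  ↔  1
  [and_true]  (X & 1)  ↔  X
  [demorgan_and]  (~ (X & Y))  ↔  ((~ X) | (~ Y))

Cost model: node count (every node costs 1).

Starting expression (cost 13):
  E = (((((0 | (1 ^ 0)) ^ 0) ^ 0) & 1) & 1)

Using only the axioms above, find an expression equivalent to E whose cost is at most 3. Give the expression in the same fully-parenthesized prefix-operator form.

(0 | 1)   [cost 3]

(1) (1 ^ 0)  =[xor_false →]=  1    ⊢ (((((0 | 1) ^ 0) ^ 0) & 1) & 1)
(2) ((0 | 1) ^ 0)  =[xor_false →]=  (0 | 1)    ⊢ ((((0 | 1) ^ 0) & 1) & 1)
(3) (((0 | 1) ^ 0) & 1)  =[and_true →]=  ((0 | 1) ^ 0)    ⊢ (((0 | 1) ^ 0) & 1)
(4) (((0 | 1) ^ 0) & 1)  =[and_true →]=  ((0 | 1) ^ 0)
(5) ((0 | 1) ^ 0)  =[xor_false →]=  (0 | 1)    ⊢ cost 3, within 3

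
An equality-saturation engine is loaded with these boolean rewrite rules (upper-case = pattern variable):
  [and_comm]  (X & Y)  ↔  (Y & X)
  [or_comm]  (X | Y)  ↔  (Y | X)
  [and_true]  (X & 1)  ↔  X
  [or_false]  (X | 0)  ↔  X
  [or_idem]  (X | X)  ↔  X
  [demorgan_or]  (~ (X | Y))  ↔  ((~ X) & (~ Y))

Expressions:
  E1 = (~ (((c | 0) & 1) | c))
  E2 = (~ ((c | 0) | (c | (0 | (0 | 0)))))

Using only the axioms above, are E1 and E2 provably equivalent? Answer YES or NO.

1. [or_false →] (c | 0)  →  c;  E1 = (~ ((c & 1) | c))
2. [and_true →] (c & 1)  →  c;  E1 = (~ (c | c))
3. [or_false ←] c  →  (c | 0);  E1 = (~ ((c | 0) | c))
4. [or_false ←] c  →  (c | 0);  E1 = (~ ((c | 0) | (c | 0)))
5. [or_idem ←] 0  →  (0 | 0);  E1 = (~ ((c | 0) | (c | (0 | 0))))
6. [or_false ←] 0  →  (0 | 0);  this is E2

YES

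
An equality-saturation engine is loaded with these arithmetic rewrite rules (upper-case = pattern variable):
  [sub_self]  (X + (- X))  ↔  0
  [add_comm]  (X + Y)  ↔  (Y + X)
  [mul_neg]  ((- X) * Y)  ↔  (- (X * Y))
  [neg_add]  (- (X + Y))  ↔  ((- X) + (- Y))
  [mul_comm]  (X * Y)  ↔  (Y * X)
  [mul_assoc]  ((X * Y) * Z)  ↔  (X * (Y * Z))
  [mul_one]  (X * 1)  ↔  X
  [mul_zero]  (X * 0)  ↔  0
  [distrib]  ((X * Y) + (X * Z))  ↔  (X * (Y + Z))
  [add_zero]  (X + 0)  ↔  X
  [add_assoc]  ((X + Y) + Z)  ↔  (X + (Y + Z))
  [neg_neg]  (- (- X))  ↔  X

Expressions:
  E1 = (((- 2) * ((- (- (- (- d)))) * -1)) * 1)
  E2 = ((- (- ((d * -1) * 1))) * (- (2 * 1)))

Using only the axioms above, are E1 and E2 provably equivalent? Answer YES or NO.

1. [neg_neg →] (- (- (- (- d))))  →  (- (- d));  E1 = (((- 2) * ((- (- d)) * -1)) * 1)
2. [neg_neg →] (- (- d))  →  d;  E1 = (((- 2) * (d * -1)) * 1)
3. [mul_one →] (((- 2) * (d * -1)) * 1)  →  ((- 2) * (d * -1))
4. [mul_one ←] 2  →  (2 * 1);  E1 = ((- (2 * 1)) * (d * -1))
5. [neg_neg ←] (d * -1)  →  (- (- (d * -1)));  E1 = ((- (2 * 1)) * (- (- (d * -1))))
6. [mul_comm →] ((- (2 * 1)) * (- (- (d * -1))))  →  ((- (- (d * -1))) * (- (2 * 1)))
7. [mul_one ←] (d * -1)  →  ((d * -1) * 1);  this is E2

YES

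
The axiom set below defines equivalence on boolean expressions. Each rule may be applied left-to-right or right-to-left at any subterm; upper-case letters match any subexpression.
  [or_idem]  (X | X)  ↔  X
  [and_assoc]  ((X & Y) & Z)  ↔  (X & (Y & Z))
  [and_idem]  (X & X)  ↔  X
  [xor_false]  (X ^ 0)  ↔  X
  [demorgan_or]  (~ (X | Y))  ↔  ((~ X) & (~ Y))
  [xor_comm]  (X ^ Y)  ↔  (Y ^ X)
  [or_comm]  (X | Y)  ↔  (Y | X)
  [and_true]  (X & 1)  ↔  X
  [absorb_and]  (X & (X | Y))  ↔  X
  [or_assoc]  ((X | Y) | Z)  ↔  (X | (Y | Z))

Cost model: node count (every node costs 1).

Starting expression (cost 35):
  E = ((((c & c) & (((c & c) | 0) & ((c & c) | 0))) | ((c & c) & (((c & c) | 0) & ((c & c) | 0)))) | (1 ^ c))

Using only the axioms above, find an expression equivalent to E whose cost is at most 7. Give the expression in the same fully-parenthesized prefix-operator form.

1. [or_idem →] (((c & c) & (((c & c) | 0) & ((c & c) | 0))) | ((c & c) & (((c & c) | 0) & ((c & c) | 0))))  →  ((c & c) & (((c & c) | 0) & ((c & c) | 0)));  E = (((c & c) & (((c & c) | 0) & ((c & c) | 0))) | (1 ^ c))
2. [and_idem →] (((c & c) | 0) & ((c & c) | 0))  →  ((c & c) | 0);  E = (((c & c) & ((c & c) | 0)) | (1 ^ c))
3. [absorb_and →] ((c & c) & ((c & c) | 0))  →  (c & c);  cost 7 ≤ 7, done

((c & c) | (1 ^ c))   [cost 7]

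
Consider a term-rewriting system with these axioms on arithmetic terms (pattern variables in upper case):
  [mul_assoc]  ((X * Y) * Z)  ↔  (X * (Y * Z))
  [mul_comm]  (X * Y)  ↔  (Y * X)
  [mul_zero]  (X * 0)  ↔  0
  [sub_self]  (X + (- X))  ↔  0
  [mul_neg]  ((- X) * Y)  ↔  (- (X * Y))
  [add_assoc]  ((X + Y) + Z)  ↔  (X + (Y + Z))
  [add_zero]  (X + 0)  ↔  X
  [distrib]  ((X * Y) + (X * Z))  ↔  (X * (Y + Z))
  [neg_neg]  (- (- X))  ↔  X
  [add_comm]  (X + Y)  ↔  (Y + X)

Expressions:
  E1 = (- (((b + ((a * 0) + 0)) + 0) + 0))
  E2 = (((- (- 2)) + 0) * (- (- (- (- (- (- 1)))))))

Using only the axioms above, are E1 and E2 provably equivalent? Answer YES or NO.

NO

Every axiom is a valid identity, so a rewrite proof would force E1 and E2 to agree under every assignment.
At a=0, b=0: E1 = 0 but E2 = 2; they differ, so no derivation exists.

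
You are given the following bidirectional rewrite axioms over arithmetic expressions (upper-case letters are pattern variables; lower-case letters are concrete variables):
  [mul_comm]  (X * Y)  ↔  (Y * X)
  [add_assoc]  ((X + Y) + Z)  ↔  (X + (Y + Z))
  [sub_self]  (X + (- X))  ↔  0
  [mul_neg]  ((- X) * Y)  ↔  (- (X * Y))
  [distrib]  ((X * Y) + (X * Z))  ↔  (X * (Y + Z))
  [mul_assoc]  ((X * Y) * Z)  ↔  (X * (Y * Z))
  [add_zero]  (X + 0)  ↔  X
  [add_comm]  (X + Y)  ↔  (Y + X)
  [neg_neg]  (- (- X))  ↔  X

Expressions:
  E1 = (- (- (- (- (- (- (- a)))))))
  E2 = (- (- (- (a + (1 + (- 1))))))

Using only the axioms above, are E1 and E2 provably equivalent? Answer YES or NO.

step 1: neg_neg (→) rewrites (- (- (- (- a)))) into (- (- a)), now (- (- (- (- (- a)))))
step 2: neg_neg (→) rewrites (- (- a)) into a, now (- (- (- a)))
step 3: add_zero (←) rewrites a into (a + 0), now (- (- (- (a + 0))))
step 4: sub_self (←) rewrites 0 into (1 + (- 1)), which is E2

YES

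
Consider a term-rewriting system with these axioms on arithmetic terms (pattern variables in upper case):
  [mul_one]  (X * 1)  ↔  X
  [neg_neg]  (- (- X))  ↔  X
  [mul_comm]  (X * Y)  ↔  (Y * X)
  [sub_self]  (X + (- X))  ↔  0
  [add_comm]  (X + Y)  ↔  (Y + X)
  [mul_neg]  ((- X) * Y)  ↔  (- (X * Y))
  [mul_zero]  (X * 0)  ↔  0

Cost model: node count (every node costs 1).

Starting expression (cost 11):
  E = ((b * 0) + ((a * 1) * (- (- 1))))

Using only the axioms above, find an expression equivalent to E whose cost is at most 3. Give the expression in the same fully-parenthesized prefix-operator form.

(0 + a)   [cost 3]

step 1: neg_neg (→) rewrites (- (- 1)) into 1, now ((b * 0) + ((a * 1) * 1))
step 2: mul_one (→) rewrites (a * 1) into a, now ((b * 0) + (a * 1))
step 3: mul_one (→) rewrites (a * 1) into a, now ((b * 0) + a)
step 4: mul_zero (→) rewrites (b * 0) into 0, reaching cost 3 (bound 3)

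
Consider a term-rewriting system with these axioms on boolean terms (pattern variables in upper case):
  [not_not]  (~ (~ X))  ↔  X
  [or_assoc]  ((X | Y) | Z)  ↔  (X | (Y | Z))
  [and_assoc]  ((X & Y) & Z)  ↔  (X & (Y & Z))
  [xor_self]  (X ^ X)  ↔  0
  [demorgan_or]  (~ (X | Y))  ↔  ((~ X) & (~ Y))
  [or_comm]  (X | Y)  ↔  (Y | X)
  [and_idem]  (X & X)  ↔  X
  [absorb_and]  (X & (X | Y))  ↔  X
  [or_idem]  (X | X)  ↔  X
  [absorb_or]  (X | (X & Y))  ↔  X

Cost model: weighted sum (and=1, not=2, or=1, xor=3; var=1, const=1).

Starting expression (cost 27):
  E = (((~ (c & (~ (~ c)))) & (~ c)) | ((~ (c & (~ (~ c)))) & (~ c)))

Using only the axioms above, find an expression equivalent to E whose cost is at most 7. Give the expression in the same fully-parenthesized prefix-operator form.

step 1: or_idem (→) rewrites (((~ (c & (~ (~ c)))) & (~ c)) | ((~ (c & (~ (~ c)))) & (~ c))) into ((~ (c & (~ (~ c)))) & (~ c))
step 2: not_not (→) rewrites (~ (~ c)) into c, now ((~ (c & c)) & (~ c))
step 3: and_idem (→) rewrites (c & c) into c, reaching cost 7 (bound 7)

((~ c) & (~ c))   [cost 7]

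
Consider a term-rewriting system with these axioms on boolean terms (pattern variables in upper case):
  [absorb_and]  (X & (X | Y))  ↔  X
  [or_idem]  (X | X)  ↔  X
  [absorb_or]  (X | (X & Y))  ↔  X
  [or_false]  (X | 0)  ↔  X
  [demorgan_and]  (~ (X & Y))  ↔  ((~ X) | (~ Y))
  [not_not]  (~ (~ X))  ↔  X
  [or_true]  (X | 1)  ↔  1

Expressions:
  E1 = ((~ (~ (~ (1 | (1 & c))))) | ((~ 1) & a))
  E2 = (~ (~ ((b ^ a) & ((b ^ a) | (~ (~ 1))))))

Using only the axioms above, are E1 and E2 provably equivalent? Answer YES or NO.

Every axiom is a valid identity, so a rewrite proof would force E1 and E2 to agree under every assignment.
At a=0, b=1, c=0: E1 = 0 but E2 = 1; they differ, so no derivation exists.

NO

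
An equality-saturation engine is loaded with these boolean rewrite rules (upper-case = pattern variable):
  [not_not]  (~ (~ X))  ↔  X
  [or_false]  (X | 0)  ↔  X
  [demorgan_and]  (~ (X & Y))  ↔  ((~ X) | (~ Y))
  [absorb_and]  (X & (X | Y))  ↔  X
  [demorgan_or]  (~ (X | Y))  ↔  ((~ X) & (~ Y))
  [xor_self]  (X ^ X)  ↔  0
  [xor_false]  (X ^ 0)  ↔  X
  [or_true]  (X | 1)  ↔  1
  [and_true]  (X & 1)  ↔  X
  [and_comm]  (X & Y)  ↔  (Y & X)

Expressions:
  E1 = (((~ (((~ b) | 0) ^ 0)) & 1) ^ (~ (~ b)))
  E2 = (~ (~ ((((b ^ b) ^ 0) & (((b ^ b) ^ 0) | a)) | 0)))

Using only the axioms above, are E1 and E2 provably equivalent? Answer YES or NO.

step 1: xor_false (→) rewrites (((~ b) | 0) ^ 0) into ((~ b) | 0), now (((~ ((~ b) | 0)) & 1) ^ (~ (~ b)))
step 2: not_not (→) rewrites (~ (~ b)) into b, now (((~ ((~ b) | 0)) & 1) ^ b)
step 3: or_false (→) rewrites ((~ b) | 0) into (~ b), now (((~ (~ b)) & 1) ^ b)
step 4: not_not (→) rewrites (~ (~ b)) into b, now ((b & 1) ^ b)
step 5: and_true (→) rewrites (b & 1) into b, now (b ^ b)
step 6: or_false (←) rewrites (b ^ b) into ((b ^ b) | 0)
step 7: not_not (←) rewrites ((b ^ b) | 0) into (~ (~ ((b ^ b) | 0)))
step 8: xor_false (←) rewrites (b ^ b) into ((b ^ b) ^ 0), now (~ (~ (((b ^ b) ^ 0) | 0)))
step 9: absorb_and (←) rewrites ((b ^ b) ^ 0) into (((b ^ b) ^ 0) & (((b ^ b) ^ 0) | a)), which is E2

YES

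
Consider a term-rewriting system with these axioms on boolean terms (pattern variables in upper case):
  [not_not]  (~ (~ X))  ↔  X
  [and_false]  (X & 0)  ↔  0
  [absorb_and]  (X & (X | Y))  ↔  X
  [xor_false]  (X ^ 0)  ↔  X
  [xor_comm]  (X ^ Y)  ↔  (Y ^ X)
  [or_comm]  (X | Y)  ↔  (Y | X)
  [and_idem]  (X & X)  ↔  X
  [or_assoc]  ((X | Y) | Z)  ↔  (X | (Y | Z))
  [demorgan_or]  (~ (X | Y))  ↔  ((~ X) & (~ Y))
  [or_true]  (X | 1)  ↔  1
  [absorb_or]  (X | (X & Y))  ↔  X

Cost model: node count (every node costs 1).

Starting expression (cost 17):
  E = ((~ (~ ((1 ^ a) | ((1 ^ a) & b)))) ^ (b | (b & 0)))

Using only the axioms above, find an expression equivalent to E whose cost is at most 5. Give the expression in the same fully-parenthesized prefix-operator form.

((1 ^ a) ^ b)   [cost 5]

1. [absorb_or →] (b | (b & 0))  →  b;  E = ((~ (~ ((1 ^ a) | ((1 ^ a) & b)))) ^ b)
2. [not_not →] (~ (~ ((1 ^ a) | ((1 ^ a) & b))))  →  ((1 ^ a) | ((1 ^ a) & b));  E = (((1 ^ a) | ((1 ^ a) & b)) ^ b)
3. [absorb_or →] ((1 ^ a) | ((1 ^ a) & b))  →  (1 ^ a);  cost 5 ≤ 5, done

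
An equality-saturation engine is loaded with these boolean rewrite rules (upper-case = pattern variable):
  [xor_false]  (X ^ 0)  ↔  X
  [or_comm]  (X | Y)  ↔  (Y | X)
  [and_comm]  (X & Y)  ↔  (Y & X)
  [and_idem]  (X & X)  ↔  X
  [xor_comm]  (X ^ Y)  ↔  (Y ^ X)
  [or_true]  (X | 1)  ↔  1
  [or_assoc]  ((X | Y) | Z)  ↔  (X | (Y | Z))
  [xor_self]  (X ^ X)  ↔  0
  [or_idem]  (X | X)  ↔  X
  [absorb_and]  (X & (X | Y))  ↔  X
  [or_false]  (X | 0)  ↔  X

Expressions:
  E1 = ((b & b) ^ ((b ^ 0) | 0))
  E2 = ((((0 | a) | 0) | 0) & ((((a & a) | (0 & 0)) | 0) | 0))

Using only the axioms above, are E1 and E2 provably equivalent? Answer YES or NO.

Every axiom is a valid identity, so a rewrite proof would force E1 and E2 to agree under every assignment.
At a=1, b=0: E1 = 0 but E2 = 1; they differ, so no derivation exists.

NO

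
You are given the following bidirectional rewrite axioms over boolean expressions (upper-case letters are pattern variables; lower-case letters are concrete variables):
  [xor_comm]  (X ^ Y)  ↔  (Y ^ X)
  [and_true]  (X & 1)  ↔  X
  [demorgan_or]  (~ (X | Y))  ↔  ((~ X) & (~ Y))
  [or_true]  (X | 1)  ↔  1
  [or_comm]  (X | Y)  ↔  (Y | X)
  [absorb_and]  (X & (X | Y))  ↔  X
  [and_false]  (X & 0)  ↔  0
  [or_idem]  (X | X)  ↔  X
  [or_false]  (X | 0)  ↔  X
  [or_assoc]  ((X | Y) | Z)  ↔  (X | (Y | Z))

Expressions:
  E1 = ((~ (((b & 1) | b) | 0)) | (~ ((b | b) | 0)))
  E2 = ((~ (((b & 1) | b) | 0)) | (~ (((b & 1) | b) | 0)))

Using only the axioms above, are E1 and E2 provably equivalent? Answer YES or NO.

step 1: and_true (→) rewrites (b & 1) into b, now ((~ ((b | b) | 0)) | (~ ((b | b) | 0)))
step 2: or_idem (→) rewrites ((~ ((b | b) | 0)) | (~ ((b | b) | 0))) into (~ ((b | b) | 0))
step 3: and_true (←) rewrites b into (b & 1), now (~ (((b & 1) | b) | 0))
step 4: or_idem (←) rewrites (~ (((b & 1) | b) | 0)) into ((~ (((b & 1) | b) | 0)) | (~ (((b & 1) | b) | 0))), which is E2

YES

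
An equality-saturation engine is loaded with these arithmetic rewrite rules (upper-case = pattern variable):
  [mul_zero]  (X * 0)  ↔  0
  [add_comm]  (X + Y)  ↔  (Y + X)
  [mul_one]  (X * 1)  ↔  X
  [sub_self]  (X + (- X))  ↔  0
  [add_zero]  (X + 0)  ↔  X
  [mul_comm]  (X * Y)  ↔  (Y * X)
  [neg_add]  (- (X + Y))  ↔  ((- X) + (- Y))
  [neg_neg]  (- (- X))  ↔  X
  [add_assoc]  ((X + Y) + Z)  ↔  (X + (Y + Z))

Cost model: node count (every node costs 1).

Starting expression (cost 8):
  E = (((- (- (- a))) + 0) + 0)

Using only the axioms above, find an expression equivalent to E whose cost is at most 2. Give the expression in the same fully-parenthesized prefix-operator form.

1. [neg_neg →] (- (- a))  →  a;  E = (((- a) + 0) + 0)
2. [add_zero →] ((- a) + 0)  →  (- a);  E = ((- a) + 0)
3. [add_zero →] ((- a) + 0)  →  (- a);  cost 2 ≤ 2, done

(- a)   [cost 2]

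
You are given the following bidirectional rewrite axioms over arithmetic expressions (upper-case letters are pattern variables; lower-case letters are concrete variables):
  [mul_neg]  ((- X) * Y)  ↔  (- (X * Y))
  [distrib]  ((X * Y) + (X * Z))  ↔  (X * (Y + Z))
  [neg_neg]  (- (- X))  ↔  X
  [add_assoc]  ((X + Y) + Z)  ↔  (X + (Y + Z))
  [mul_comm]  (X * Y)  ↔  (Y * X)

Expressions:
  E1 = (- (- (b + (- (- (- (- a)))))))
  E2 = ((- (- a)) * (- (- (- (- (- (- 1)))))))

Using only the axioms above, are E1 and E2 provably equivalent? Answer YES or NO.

All listed rules preserve value, hence provable equivalence implies equal values everywhere; look for a separating assignment.
a=0, b=1 gives E1 ↦ 1, E2 ↦ 0; values differ ⇒ not provably equivalent.

NO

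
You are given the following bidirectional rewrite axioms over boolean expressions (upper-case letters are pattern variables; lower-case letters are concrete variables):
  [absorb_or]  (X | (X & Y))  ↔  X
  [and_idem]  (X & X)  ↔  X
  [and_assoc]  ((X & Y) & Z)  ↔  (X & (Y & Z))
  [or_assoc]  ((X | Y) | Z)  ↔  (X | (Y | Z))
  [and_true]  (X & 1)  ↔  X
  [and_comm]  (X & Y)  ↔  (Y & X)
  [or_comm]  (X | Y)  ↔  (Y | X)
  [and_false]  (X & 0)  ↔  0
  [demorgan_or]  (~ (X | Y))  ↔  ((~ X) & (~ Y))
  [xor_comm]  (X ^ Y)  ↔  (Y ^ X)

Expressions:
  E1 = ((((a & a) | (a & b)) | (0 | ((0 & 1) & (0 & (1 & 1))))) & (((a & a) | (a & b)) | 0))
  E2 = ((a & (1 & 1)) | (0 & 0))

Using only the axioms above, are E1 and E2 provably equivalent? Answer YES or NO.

step 1: and_true (→) rewrites (1 & 1) into 1, now ((((a & a) | (a & b)) | (0 | ((0 & 1) & (0 & 1)))) & (((a & a) | (a & b)) | 0))
step 2: and_idem (→) rewrites ((0 & 1) & (0 & 1)) into (0 & 1), now ((((a & a) | (a & b)) | (0 | (0 & 1))) & (((a & a) | (a & b)) | 0))
step 3: absorb_or (→) rewrites (0 | (0 & 1)) into 0, now ((((a & a) | (a & b)) | 0) & (((a & a) | (a & b)) | 0))
step 4: and_idem (→) rewrites ((((a & a) | (a & b)) | 0) & (((a & a) | (a & b)) | 0)) into (((a & a) | (a & b)) | 0)
step 5: and_idem (→) rewrites (a & a) into a, now ((a | (a & b)) | 0)
step 6: absorb_or (→) rewrites (a | (a & b)) into a, now (a | 0)
step 7: and_true (←) rewrites a into (a & 1), now ((a & 1) | 0)
step 8: and_true (←) rewrites 1 into (1 & 1), now ((a & (1 & 1)) | 0)
step 9: and_idem (←) rewrites 0 into (0 & 0), which is E2

YES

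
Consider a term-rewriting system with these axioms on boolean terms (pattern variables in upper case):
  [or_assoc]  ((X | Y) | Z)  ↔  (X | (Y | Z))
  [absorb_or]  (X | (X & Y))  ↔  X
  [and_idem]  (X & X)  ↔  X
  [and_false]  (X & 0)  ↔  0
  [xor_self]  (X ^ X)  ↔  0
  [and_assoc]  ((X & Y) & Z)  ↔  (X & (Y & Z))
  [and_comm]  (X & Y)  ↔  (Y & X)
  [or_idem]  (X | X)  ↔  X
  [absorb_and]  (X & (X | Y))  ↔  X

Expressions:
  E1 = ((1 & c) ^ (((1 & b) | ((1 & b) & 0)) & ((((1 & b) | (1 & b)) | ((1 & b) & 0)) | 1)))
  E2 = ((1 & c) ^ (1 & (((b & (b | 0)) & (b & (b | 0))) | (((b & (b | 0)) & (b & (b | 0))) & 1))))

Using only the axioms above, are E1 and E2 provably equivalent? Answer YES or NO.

YES

(1) ((1 & b) | (1 & b))  =[or_idem →]=  (1 & b)    ⊢ ((1 & c) ^ (((1 & b) | ((1 & b) & 0)) & (((1 & b) | ((1 & b) & 0)) | 1)))
(2) (((1 & b) | ((1 & b) & 0)) & (((1 & b) | ((1 & b) & 0)) | 1))  =[absorb_and →]=  ((1 & b) | ((1 & b) & 0))    ⊢ ((1 & c) ^ ((1 & b) | ((1 & b) & 0)))
(3) ((1 & b) | ((1 & b) & 0))  =[absorb_or →]=  (1 & b)    ⊢ ((1 & c) ^ (1 & b))
(4) b  =[absorb_and ←]=  (b & (b | 0))    ⊢ ((1 & c) ^ (1 & (b & (b | 0))))
(5) (b & (b | 0))  =[and_idem ←]=  ((b & (b | 0)) & (b & (b | 0)))    ⊢ ((1 & c) ^ (1 & ((b & (b | 0)) & (b & (b | 0)))))
(6) ((b & (b | 0)) & (b & (b | 0)))  =[absorb_or ←]=  (((b & (b | 0)) & (b & (b | 0))) | (((b & (b | 0)) & (b & (b | 0))) & 1))    ⊢ E2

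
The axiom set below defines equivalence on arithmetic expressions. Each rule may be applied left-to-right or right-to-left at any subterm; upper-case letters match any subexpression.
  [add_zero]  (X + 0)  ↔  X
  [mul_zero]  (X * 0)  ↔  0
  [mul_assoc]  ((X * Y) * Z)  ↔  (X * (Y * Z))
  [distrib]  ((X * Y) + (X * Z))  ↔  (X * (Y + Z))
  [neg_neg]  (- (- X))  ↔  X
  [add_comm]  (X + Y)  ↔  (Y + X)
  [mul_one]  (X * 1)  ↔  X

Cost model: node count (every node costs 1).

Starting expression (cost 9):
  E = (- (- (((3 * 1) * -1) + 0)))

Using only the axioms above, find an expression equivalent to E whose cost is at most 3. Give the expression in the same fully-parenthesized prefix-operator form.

(1) (((3 * 1) * -1) + 0)  =[add_zero →]=  ((3 * 1) * -1)    ⊢ (- (- ((3 * 1) * -1)))
(2) (- (- ((3 * 1) * -1)))  =[neg_neg →]=  ((3 * 1) * -1)
(3) (3 * 1)  =[mul_one →]=  3    ⊢ cost 3, within 3

(3 * -1)   [cost 3]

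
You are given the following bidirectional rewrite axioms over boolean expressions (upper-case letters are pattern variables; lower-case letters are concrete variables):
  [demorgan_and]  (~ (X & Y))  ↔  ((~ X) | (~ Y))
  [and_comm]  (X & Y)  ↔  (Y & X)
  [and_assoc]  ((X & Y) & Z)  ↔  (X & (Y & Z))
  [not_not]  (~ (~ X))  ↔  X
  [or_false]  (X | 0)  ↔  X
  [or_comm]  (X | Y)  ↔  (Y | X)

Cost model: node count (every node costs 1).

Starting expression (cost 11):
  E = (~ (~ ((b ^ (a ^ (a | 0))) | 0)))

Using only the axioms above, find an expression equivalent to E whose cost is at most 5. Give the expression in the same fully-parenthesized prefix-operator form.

(b ^ (a ^ a))   [cost 5]

1. [or_false →] ((b ^ (a ^ (a | 0))) | 0)  →  (b ^ (a ^ (a | 0)));  E = (~ (~ (b ^ (a ^ (a | 0)))))
2. [not_not →] (~ (~ (b ^ (a ^ (a | 0)))))  →  (b ^ (a ^ (a | 0)))
3. [or_false →] (a | 0)  →  a;  cost 5 ≤ 5, done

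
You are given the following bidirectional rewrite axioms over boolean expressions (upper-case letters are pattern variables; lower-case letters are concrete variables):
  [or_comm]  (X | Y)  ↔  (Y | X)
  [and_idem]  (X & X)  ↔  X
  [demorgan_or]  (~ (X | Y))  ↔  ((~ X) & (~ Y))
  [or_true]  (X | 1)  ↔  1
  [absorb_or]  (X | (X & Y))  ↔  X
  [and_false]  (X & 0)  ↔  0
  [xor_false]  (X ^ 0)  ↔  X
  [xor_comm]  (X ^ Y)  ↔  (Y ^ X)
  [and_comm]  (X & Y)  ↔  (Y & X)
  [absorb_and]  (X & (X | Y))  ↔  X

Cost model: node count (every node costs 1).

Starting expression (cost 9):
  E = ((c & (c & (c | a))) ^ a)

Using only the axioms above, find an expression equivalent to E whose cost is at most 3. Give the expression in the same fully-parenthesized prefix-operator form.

step 1: absorb_and (→) rewrites (c & (c | a)) into c, now ((c & c) ^ a)
step 2: and_idem (→) rewrites (c & c) into c, reaching cost 3 (bound 3)

(c ^ a)   [cost 3]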